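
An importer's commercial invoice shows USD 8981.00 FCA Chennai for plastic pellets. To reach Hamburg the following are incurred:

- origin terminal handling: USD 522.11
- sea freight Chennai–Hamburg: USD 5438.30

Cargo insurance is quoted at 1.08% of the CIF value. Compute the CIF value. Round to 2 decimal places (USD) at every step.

Let C be the CIF value. C = FCA price + pre-shipment costs + freight + 1.08% × C
C − 1.08% × C = 8981.00 + 522.11 + 5438.30
0.9892 × C = 14941.41
C = 14941.41 / 0.9892 = 15104.54
Insurance premium = 1.08% × 15104.54 = 163.13

CIF value: USD 15104.54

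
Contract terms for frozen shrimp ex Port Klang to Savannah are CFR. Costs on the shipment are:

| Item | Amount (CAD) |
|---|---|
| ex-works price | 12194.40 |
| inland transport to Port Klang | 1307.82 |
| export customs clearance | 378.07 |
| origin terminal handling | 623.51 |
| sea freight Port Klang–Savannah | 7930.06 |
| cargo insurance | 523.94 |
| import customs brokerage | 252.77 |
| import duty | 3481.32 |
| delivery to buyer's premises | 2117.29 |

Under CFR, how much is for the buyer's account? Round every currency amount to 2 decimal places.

CFR: the seller pays costs through ocean freight to the destination port, but not insurance.
Seller's account: goods 12194.40 + inland to port 1307.82 + export clearance 378.07 + origin terminal 623.51 + freight 7930.06 = 22433.86
Buyer's account: insurance 523.94 + brokerage 252.77 + duty 3481.32 + delivery 2117.29 = 6375.32

Buyer's account: CAD 6375.32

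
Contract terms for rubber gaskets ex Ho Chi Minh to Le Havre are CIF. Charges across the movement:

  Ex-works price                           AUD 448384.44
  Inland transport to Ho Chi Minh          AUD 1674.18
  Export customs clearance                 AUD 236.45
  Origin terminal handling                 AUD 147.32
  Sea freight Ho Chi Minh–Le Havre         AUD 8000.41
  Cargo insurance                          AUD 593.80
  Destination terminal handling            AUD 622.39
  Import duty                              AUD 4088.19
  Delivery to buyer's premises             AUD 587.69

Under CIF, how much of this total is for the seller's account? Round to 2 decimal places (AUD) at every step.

Seller's account: AUD 459036.60

CIF: the seller pays costs through ocean freight and marine insurance to the destination port.
Seller's account: goods 448384.44 + inland to port 1674.18 + export clearance 236.45 + origin terminal 147.32 + freight 8000.41 + insurance 593.80 = 459036.60
Buyer's account: destination terminal 622.39 + duty 4088.19 + delivery 587.69 = 5298.27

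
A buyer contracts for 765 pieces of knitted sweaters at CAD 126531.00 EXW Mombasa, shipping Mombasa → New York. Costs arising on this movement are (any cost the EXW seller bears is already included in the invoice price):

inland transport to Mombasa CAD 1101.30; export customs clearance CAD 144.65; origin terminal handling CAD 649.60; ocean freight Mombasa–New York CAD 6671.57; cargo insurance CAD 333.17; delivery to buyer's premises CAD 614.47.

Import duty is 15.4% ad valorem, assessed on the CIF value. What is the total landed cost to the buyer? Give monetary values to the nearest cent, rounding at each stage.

Total landed cost: CAD 156902.18

EXW: the seller makes goods available at their premises; the buyer bears all onward costs.
CIF value = EXW price + inland to port + export clearance + origin terminal + freight + insurance = 126531.00 + 1101.30 + 144.65 + 649.60 + 6671.57 + 333.17 = 135431.29
Import duty = 135431.29 × 15.4% = 20856.42
Buyer bears: inland to port 1101.30 + export clearance 144.65 + origin terminal 649.60 + freight 6671.57 + insurance 333.17 + delivery 614.47 + duty 20856.42 = 30371.18
Landed cost = invoice 126531.00 + 30371.18 = 156902.18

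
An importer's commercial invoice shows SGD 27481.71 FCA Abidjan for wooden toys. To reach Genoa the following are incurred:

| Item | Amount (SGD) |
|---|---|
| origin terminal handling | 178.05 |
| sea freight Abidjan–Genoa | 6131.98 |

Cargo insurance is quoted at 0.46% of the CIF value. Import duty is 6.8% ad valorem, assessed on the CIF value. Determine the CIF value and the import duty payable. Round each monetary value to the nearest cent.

Let C be the CIF value. C = FCA price + pre-shipment costs + freight + 0.46% × C
C − 0.46% × C = 27481.71 + 178.05 + 6131.98
0.9954 × C = 33791.74
C = 33791.74 / 0.9954 = 33947.90
Insurance premium = 0.46% × 33947.90 = 156.16
Import duty = 33947.90 × 6.8% = 2308.46

CIF value: SGD 33947.90; import duty: SGD 2308.46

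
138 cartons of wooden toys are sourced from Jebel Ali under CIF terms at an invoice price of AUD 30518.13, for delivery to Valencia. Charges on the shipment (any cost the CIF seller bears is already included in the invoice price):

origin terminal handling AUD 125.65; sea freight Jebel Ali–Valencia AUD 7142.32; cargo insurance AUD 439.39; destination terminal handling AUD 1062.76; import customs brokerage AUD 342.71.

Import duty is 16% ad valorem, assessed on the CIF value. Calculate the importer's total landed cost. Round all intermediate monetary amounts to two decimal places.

Total landed cost: AUD 36806.50

CIF: the seller pays costs through ocean freight and marine insurance to the destination port.
Already in the invoice (seller's account under CIF): origin terminal, freight, insurance — exclude.
The CIF price already equals the CIF value: 30518.13
Import duty = 30518.13 × 16% = 4882.90
Buyer bears: destination terminal 1062.76 + brokerage 342.71 + duty 4882.90 = 6288.37
Landed cost = invoice 30518.13 + 6288.37 = 36806.50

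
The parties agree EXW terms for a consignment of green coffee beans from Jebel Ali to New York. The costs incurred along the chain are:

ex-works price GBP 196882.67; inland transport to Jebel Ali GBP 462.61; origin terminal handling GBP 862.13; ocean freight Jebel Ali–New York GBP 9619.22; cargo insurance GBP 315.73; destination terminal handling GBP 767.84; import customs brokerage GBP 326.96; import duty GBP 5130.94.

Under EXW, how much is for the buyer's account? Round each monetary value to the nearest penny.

Buyer's account: GBP 17485.43

EXW: the seller makes goods available at their premises; the buyer bears all onward costs.
Seller's account: goods 196882.67 = 196882.67
Buyer's account: inland to port 462.61 + origin terminal 862.13 + freight 9619.22 + insurance 315.73 + destination terminal 767.84 + brokerage 326.96 + duty 5130.94 = 17485.43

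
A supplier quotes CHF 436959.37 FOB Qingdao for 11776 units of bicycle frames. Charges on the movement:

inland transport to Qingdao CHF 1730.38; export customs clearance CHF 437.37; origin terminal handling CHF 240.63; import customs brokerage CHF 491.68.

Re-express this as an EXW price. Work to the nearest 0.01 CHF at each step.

EXW price: CHF 434550.99

Not relevant to the conversion: brokerage — on the buyer under both terms; not part of either seller's price.
From FOB to EXW, the seller no longer bears: inland to port, export clearance, origin terminal.
EXW price = 436959.37 − 1730.38 − 437.37 − 240.63 = 434550.99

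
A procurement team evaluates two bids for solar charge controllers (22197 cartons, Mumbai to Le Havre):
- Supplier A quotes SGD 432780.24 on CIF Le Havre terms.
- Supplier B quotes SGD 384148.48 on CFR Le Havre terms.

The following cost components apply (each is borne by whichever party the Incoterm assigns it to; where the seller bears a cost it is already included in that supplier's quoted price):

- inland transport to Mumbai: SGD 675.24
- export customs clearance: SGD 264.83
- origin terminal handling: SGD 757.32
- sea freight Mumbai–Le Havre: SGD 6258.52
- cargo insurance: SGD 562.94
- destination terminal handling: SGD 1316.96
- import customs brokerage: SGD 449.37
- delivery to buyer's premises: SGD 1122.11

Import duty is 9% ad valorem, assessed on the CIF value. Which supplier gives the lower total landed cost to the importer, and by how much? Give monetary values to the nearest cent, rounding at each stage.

Supplier B is cheaper by SGD 52395.01

Supplier A (CIF):
The CIF price already equals the CIF value: 432780.24
Import duty = 432780.24 × 9% = 38950.22
Buyer bears (A): 1316.96 + 449.37 + 1122.11 = 2888.44
Landed cost (A) = invoice 432780.24 + 2888.44 + duty 38950.22 = 474618.90
Supplier B (CFR):
CIF value = CFR price + insurance = 384148.48 + 562.94 = 384711.42
Import duty = 384711.42 × 9% = 34624.03
Buyer bears (B): 562.94 + 1316.96 + 449.37 + 1122.11 = 3451.38
Landed cost (B) = invoice 384148.48 + 3451.38 + duty 34624.03 = 422223.89
Difference = |474618.90 − 422223.89| = 52395.01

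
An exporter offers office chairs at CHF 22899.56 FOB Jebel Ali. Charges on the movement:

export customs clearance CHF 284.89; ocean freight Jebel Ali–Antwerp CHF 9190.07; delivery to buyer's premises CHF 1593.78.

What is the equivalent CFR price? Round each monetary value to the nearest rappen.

CFR price: CHF 32089.63

Not relevant to the conversion: export clearance — on the seller under both FOB and CFR; already in the FOB price and stays in the CFR price. delivery — on the buyer under both terms; not part of either seller's price.
From FOB to CFR, the seller additionally bears: freight.
CFR price = 22899.56 + 9190.07 = 32089.63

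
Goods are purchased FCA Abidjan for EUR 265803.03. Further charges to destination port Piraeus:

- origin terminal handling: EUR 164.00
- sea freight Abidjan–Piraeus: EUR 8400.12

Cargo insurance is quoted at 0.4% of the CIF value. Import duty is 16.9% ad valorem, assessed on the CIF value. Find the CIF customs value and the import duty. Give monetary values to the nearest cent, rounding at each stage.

CIF value: EUR 275469.03; import duty: EUR 46554.27

Let C be the CIF value. C = FCA price + pre-shipment costs + freight + 0.4% × C
C − 0.4% × C = 265803.03 + 164.00 + 8400.12
0.996 × C = 274367.15
C = 274367.15 / 0.996 = 275469.03
Insurance premium = 0.4% × 275469.03 = 1101.88
Import duty = 275469.03 × 16.9% = 46554.27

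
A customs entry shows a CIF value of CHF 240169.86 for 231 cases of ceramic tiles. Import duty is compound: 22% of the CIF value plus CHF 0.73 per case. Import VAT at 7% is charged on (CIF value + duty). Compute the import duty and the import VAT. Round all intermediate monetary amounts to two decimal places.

Ad valorem component: 240169.86 × 22% = 52837.37
Specific component: 231 × 0.73 = 168.63
Import duty = 52837.37 + 168.63 = 53006.00
VAT base = CIF + duty = 240169.86 + 53006.00 = 293175.86
Import VAT = 293175.86 × 7% = 20522.31

Import duty: CHF 53006.00; import VAT: CHF 20522.31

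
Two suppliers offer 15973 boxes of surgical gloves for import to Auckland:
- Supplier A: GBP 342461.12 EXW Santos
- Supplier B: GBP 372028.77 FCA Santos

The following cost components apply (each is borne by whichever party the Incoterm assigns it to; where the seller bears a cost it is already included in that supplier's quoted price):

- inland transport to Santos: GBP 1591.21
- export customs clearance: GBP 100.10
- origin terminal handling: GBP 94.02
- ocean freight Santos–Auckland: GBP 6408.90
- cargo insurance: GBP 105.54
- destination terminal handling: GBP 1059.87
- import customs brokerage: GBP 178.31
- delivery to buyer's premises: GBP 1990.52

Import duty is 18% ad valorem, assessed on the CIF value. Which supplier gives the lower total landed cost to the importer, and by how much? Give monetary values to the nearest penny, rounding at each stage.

Supplier A is cheaper by GBP 32894.08

Supplier A (EXW):
CIF value = EXW price + inland to port + export clearance + origin terminal + freight + insurance = 342461.12 + 1591.21 + 100.10 + 94.02 + 6408.90 + 105.54 = 350760.89
Import duty = 350760.89 × 18% = 63136.96
Buyer bears (A): 1591.21 + 100.10 + 94.02 + 6408.90 + 105.54 + 1059.87 + 178.31 + 1990.52 = 11528.47
Landed cost (A) = invoice 342461.12 + 11528.47 + duty 63136.96 = 417126.55
Supplier B (FCA):
CIF value = FCA price + origin terminal + freight + insurance = 372028.77 + 94.02 + 6408.90 + 105.54 = 378637.23
Import duty = 378637.23 × 18% = 68154.70
Buyer bears (B): 94.02 + 6408.90 + 105.54 + 1059.87 + 178.31 + 1990.52 = 9837.16
Landed cost (B) = invoice 372028.77 + 9837.16 + duty 68154.70 = 450020.63
Difference = |417126.55 − 450020.63| = 32894.08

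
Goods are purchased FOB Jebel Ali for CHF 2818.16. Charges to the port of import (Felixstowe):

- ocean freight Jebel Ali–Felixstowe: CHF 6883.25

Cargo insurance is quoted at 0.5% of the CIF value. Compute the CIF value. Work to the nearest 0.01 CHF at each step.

CIF value: CHF 9750.16

Let C be the CIF value. C = FOB price + freight + 0.5% × C
C − 0.5% × C = 2818.16 + 6883.25
0.995 × C = 9701.41
C = 9701.41 / 0.995 = 9750.16
Insurance premium = 0.5% × 9750.16 = 48.75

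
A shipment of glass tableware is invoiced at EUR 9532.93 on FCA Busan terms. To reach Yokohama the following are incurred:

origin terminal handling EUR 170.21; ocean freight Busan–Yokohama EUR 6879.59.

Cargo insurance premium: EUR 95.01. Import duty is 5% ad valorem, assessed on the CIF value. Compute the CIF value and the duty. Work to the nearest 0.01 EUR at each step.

CIF = FCA price + pre-shipment costs + freight + insurance
CIF = 9532.93 + 170.21 + 6879.59 + 95.01 = 16677.74
Import duty = 16677.74 × 5% = 833.89

CIF value: EUR 16677.74; import duty: EUR 833.89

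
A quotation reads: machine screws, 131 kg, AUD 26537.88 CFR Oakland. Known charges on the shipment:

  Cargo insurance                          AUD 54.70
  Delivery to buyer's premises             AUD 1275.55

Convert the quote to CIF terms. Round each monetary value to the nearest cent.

Not relevant to the conversion: delivery — on the buyer under both terms; not part of either seller's price.
From CFR to CIF, the seller additionally bears: insurance.
CIF price = 26537.88 + 54.70 = 26592.58

CIF price: AUD 26592.58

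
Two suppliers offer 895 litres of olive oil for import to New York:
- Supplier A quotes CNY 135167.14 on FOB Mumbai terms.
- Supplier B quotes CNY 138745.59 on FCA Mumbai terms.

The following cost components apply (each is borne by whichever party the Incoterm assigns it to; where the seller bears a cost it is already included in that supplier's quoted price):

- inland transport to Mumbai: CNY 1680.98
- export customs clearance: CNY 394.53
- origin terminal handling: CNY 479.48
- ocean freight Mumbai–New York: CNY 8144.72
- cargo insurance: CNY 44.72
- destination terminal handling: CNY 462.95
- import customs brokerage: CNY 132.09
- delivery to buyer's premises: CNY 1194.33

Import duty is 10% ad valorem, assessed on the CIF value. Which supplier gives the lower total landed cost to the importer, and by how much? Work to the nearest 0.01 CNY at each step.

Supplier A (FOB):
CIF value = FOB price + freight + insurance = 135167.14 + 8144.72 + 44.72 = 143356.58
Import duty = 143356.58 × 10% = 14335.66
Buyer bears (A): 8144.72 + 44.72 + 462.95 + 132.09 + 1194.33 = 9978.81
Landed cost (A) = invoice 135167.14 + 9978.81 + duty 14335.66 = 159481.61
Supplier B (FCA):
CIF value = FCA price + origin terminal + freight + insurance = 138745.59 + 479.48 + 8144.72 + 44.72 = 147414.51
Import duty = 147414.51 × 10% = 14741.45
Buyer bears (B): 479.48 + 8144.72 + 44.72 + 462.95 + 132.09 + 1194.33 = 10458.29
Landed cost (B) = invoice 138745.59 + 10458.29 + duty 14741.45 = 163945.33
Difference = |159481.61 − 163945.33| = 4463.72

Supplier A is cheaper by CNY 4463.72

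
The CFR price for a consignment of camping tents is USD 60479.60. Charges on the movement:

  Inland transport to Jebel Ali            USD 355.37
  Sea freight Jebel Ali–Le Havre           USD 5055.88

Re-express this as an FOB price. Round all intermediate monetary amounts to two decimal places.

FOB price: USD 55423.72

Not relevant to the conversion: inland to port — on the seller under both CFR and FOB; already in the CFR price and stays in the FOB price.
From CFR to FOB, the seller no longer bears: freight.
FOB price = 60479.60 − 5055.88 = 55423.72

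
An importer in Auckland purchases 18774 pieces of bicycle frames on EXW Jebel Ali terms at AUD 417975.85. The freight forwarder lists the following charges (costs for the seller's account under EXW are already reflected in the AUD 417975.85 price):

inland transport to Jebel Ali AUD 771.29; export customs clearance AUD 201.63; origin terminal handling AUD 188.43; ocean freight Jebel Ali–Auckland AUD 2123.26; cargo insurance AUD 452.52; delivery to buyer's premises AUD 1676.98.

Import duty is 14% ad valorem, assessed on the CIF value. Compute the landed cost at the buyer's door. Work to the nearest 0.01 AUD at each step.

EXW: the seller makes goods available at their premises; the buyer bears all onward costs.
CIF value = EXW price + inland to port + export clearance + origin terminal + freight + insurance = 417975.85 + 771.29 + 201.63 + 188.43 + 2123.26 + 452.52 = 421712.98
Import duty = 421712.98 × 14% = 59039.82
Buyer bears: inland to port 771.29 + export clearance 201.63 + origin terminal 188.43 + freight 2123.26 + insurance 452.52 + delivery 1676.98 + duty 59039.82 = 64453.93
Landed cost = invoice 417975.85 + 64453.93 = 482429.78

Total landed cost: AUD 482429.78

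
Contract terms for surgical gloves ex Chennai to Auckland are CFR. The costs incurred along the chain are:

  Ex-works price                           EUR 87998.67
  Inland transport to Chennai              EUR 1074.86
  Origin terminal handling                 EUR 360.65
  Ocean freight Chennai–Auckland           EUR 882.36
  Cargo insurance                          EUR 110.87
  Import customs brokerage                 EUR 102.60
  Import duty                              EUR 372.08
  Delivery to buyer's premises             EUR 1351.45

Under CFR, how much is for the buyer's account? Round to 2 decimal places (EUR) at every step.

CFR: the seller pays costs through ocean freight to the destination port, but not insurance.
Seller's account: goods 87998.67 + inland to port 1074.86 + origin terminal 360.65 + freight 882.36 = 90316.54
Buyer's account: insurance 110.87 + brokerage 102.60 + duty 372.08 + delivery 1351.45 = 1937.00

Buyer's account: EUR 1937.00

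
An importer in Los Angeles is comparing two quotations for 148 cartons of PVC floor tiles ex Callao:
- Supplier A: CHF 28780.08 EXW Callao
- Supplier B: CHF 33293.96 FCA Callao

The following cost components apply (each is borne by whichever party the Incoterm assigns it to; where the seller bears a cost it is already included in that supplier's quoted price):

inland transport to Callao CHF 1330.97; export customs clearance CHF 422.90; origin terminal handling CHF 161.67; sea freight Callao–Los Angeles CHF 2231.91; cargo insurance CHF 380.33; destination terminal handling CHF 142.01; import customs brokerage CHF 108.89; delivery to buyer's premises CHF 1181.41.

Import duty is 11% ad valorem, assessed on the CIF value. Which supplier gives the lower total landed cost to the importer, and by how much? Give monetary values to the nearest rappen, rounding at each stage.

Supplier A is cheaper by CHF 3063.62

Supplier A (EXW):
CIF value = EXW price + inland to port + export clearance + origin terminal + freight + insurance = 28780.08 + 1330.97 + 422.90 + 161.67 + 2231.91 + 380.33 = 33307.86
Import duty = 33307.86 × 11% = 3663.86
Buyer bears (A): 1330.97 + 422.90 + 161.67 + 2231.91 + 380.33 + 142.01 + 108.89 + 1181.41 = 5960.09
Landed cost (A) = invoice 28780.08 + 5960.09 + duty 3663.86 = 38404.03
Supplier B (FCA):
CIF value = FCA price + origin terminal + freight + insurance = 33293.96 + 161.67 + 2231.91 + 380.33 = 36067.87
Import duty = 36067.87 × 11% = 3967.47
Buyer bears (B): 161.67 + 2231.91 + 380.33 + 142.01 + 108.89 + 1181.41 = 4206.22
Landed cost (B) = invoice 33293.96 + 4206.22 + duty 3967.47 = 41467.65
Difference = |38404.03 − 41467.65| = 3063.62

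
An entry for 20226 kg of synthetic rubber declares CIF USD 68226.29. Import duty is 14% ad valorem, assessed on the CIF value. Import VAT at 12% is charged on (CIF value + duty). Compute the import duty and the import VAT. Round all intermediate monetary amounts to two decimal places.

Import duty = 68226.29 × 14% = 9551.68
VAT base = CIF + duty = 68226.29 + 9551.68 = 77777.97
Import VAT = 77777.97 × 12% = 9333.36

Import duty: USD 9551.68; import VAT: USD 9333.36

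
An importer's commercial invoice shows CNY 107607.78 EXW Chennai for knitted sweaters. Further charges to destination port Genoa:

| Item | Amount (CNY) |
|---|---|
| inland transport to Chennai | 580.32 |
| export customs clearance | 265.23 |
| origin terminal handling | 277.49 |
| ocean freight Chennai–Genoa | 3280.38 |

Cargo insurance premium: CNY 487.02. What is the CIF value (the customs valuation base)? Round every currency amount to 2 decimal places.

CIF = EXW price + pre-shipment costs + freight + insurance
CIF = 107607.78 + 580.32 + 265.23 + 277.49 + 3280.38 + 487.02 = 112498.22

CIF value: CNY 112498.22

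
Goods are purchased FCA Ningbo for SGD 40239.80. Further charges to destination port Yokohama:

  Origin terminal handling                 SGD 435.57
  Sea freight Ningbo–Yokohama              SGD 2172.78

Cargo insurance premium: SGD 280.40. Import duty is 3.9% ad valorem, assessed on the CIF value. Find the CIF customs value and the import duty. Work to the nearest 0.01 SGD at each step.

CIF = FCA price + pre-shipment costs + freight + insurance
CIF = 40239.80 + 435.57 + 2172.78 + 280.40 = 43128.55
Import duty = 43128.55 × 3.9% = 1682.01

CIF value: SGD 43128.55; import duty: SGD 1682.01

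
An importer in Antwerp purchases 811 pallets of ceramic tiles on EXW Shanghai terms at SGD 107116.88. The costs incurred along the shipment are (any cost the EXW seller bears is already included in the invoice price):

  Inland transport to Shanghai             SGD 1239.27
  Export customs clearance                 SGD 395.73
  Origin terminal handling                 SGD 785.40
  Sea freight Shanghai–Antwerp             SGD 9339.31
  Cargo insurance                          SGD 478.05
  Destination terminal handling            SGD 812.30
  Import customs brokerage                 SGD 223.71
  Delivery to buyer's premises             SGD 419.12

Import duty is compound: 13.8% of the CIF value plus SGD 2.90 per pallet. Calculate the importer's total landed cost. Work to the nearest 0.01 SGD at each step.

EXW: the seller makes goods available at their premises; the buyer bears all onward costs.
CIF value = EXW price + inland to port + export clearance + origin terminal + freight + insurance = 107116.88 + 1239.27 + 395.73 + 785.40 + 9339.31 + 478.05 = 119354.64
Ad valorem component: 119354.64 × 13.8% = 16470.94
Specific component: 811 × 2.90 = 2351.90
Import duty = 16470.94 + 2351.90 = 18822.84
Buyer bears: inland to port 1239.27 + export clearance 395.73 + origin terminal 785.40 + freight 9339.31 + insurance 478.05 + destination terminal 812.30 + brokerage 223.71 + delivery 419.12 + duty 18822.84 = 32515.73
Landed cost = invoice 107116.88 + 32515.73 = 139632.61

Total landed cost: SGD 139632.61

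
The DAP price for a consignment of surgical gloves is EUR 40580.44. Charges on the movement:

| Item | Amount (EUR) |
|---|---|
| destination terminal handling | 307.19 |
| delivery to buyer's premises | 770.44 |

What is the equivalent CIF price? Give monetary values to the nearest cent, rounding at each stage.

CIF price: EUR 39502.81

From DAP to CIF, the seller no longer bears: destination terminal, delivery.
CIF price = 40580.44 − 307.19 − 770.44 = 39502.81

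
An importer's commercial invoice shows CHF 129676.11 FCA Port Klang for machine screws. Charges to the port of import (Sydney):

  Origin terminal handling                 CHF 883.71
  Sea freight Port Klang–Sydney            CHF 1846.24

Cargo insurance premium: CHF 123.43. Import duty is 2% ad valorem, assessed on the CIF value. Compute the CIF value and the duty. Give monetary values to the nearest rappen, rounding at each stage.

CIF = FCA price + pre-shipment costs + freight + insurance
CIF = 129676.11 + 883.71 + 1846.24 + 123.43 = 132529.49
Import duty = 132529.49 × 2% = 2650.59

CIF value: CHF 132529.49; import duty: CHF 2650.59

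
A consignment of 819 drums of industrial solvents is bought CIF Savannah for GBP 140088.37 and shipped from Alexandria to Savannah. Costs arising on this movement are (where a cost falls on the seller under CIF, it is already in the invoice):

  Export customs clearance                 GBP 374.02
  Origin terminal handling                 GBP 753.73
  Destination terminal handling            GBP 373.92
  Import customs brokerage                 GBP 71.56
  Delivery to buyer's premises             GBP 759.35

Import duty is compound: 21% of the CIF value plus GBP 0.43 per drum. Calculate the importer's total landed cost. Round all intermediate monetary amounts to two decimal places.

Total landed cost: GBP 171063.93

CIF: the seller pays costs through ocean freight and marine insurance to the destination port.
Already in the invoice (seller's account under CIF): export clearance, origin terminal — exclude.
The CIF price already equals the CIF value: 140088.37
Ad valorem component: 140088.37 × 21% = 29418.56
Specific component: 819 × 0.43 = 352.17
Import duty = 29418.56 + 352.17 = 29770.73
Buyer bears: destination terminal 373.92 + brokerage 71.56 + delivery 759.35 + duty 29770.73 = 30975.56
Landed cost = invoice 140088.37 + 30975.56 = 171063.93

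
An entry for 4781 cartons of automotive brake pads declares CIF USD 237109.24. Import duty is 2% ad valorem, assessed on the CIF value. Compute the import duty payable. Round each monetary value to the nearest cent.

Import duty: USD 4742.18

Import duty = 237109.24 × 2% = 4742.18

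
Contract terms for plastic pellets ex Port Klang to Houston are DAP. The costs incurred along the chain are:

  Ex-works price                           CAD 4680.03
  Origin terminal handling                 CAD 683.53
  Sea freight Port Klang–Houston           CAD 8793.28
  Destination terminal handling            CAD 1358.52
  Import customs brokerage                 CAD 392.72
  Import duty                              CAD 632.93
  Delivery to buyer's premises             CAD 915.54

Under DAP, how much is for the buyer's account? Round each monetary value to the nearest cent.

Buyer's account: CAD 1025.65

DAP: the seller bears all costs to the named destination except import duty and clearance.
Seller's account: goods 4680.03 + origin terminal 683.53 + freight 8793.28 + destination terminal 1358.52 + delivery 915.54 = 16430.90
Buyer's account: brokerage 392.72 + duty 632.93 = 1025.65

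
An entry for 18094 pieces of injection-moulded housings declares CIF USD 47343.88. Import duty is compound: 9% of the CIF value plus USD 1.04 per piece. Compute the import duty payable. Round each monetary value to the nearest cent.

Import duty: USD 23078.71

Ad valorem component: 47343.88 × 9% = 4260.95
Specific component: 18094 × 1.04 = 18817.76
Import duty = 4260.95 + 18817.76 = 23078.71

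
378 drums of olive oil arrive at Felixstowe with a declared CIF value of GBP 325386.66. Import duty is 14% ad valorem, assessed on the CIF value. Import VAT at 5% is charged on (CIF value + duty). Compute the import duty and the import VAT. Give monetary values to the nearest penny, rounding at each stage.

Import duty = 325386.66 × 14% = 45554.13
VAT base = CIF + duty = 325386.66 + 45554.13 = 370940.79
Import VAT = 370940.79 × 5% = 18547.04

Import duty: GBP 45554.13; import VAT: GBP 18547.04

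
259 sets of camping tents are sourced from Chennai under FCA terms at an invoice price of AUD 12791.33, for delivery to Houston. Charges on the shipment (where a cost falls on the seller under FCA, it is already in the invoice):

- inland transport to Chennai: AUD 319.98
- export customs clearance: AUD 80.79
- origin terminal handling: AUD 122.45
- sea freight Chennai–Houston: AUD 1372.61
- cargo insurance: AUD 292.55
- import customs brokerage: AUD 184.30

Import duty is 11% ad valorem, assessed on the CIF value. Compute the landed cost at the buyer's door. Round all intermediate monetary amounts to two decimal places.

Total landed cost: AUD 16366.92

FCA: the seller delivers export-cleared goods to the carrier; the buyer bears costs from that point.
Already in the invoice (seller's account under FCA): inland to port, export clearance — exclude.
CIF value = FCA price + origin terminal + freight + insurance = 12791.33 + 122.45 + 1372.61 + 292.55 = 14578.94
Import duty = 14578.94 × 11% = 1603.68
Buyer bears: origin terminal 122.45 + freight 1372.61 + insurance 292.55 + brokerage 184.30 + duty 1603.68 = 3575.59
Landed cost = invoice 12791.33 + 3575.59 = 16366.92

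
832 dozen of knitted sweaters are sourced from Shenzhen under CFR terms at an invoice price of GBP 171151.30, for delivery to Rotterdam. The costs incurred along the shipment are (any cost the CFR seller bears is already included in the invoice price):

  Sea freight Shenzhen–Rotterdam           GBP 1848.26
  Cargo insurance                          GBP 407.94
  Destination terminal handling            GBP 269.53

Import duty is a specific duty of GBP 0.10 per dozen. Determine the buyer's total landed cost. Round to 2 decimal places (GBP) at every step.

Total landed cost: GBP 171911.97

CFR: the seller pays costs through ocean freight to the destination port, but not insurance.
Already in the invoice (seller's account under CFR): freight — exclude.
CIF value = CFR price + insurance = 171151.30 + 407.94 = 171559.24
Import duty = 832 × 0.10 = 83.20
Buyer bears: insurance 407.94 + destination terminal 269.53 + duty 83.20 = 760.67
Landed cost = invoice 171151.30 + 760.67 = 171911.97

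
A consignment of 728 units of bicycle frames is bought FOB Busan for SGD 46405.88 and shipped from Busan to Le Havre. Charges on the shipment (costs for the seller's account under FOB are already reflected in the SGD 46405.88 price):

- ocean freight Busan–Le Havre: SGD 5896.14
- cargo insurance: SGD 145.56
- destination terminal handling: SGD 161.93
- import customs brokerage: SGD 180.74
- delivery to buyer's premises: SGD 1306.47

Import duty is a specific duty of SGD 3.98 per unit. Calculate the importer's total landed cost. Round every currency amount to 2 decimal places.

FOB: the seller bears costs until goods are on board at the origin port; the buyer bears freight, insurance and all costs thereafter.
CIF value = FOB price + freight + insurance = 46405.88 + 5896.14 + 145.56 = 52447.58
Import duty = 728 × 3.98 = 2897.44
Buyer bears: freight 5896.14 + insurance 145.56 + destination terminal 161.93 + brokerage 180.74 + delivery 1306.47 + duty 2897.44 = 10588.28
Landed cost = invoice 46405.88 + 10588.28 = 56994.16

Total landed cost: SGD 56994.16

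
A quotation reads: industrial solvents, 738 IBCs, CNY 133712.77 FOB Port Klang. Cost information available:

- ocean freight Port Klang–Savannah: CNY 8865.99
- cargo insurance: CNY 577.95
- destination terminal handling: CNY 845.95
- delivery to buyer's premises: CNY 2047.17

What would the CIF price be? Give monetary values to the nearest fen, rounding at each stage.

CIF price: CNY 143156.71

Not relevant to the conversion: destination terminal, delivery — on the buyer under both terms; not part of either seller's price.
From FOB to CIF, the seller additionally bears: freight, insurance.
CIF price = 133712.77 + 8865.99 + 577.95 = 143156.71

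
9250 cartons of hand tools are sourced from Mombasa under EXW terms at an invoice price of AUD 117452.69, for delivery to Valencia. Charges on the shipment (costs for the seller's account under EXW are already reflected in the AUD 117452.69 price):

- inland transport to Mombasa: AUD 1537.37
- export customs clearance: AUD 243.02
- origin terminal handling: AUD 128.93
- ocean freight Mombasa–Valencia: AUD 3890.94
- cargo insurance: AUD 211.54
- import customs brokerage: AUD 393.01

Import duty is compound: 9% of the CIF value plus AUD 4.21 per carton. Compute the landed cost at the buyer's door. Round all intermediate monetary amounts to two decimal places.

Total landed cost: AUD 173911.80

EXW: the seller makes goods available at their premises; the buyer bears all onward costs.
CIF value = EXW price + inland to port + export clearance + origin terminal + freight + insurance = 117452.69 + 1537.37 + 243.02 + 128.93 + 3890.94 + 211.54 = 123464.49
Ad valorem component: 123464.49 × 9% = 11111.80
Specific component: 9250 × 4.21 = 38942.50
Import duty = 11111.80 + 38942.50 = 50054.30
Buyer bears: inland to port 1537.37 + export clearance 243.02 + origin terminal 128.93 + freight 3890.94 + insurance 211.54 + brokerage 393.01 + duty 50054.30 = 56459.11
Landed cost = invoice 117452.69 + 56459.11 = 173911.80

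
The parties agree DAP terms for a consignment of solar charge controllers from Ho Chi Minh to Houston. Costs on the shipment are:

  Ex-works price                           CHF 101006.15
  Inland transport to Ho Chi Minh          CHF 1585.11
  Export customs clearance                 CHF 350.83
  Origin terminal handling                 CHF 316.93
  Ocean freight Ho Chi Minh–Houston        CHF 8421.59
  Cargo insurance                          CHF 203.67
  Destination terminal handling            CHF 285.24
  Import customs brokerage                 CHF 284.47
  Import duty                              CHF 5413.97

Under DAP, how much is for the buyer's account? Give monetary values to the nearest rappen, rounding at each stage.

Buyer's account: CHF 5698.44

DAP: the seller bears all costs to the named destination except import duty and clearance.
Seller's account: goods 101006.15 + inland to port 1585.11 + export clearance 350.83 + origin terminal 316.93 + freight 8421.59 + insurance 203.67 + destination terminal 285.24 = 112169.52
Buyer's account: brokerage 284.47 + duty 5413.97 = 5698.44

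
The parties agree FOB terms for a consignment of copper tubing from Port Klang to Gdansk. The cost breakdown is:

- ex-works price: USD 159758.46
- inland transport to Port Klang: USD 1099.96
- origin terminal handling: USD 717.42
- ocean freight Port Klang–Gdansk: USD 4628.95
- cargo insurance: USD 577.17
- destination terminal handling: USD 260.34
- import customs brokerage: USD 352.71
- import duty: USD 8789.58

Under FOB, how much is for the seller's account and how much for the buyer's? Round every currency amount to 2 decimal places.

FOB: the seller bears costs until goods are on board at the origin port; the buyer bears freight, insurance and all costs thereafter.
Seller's account: goods 159758.46 + inland to port 1099.96 + origin terminal 717.42 = 161575.84
Buyer's account: freight 4628.95 + insurance 577.17 + destination terminal 260.34 + brokerage 352.71 + duty 8789.58 = 14608.75

Seller: USD 161575.84; buyer: USD 14608.75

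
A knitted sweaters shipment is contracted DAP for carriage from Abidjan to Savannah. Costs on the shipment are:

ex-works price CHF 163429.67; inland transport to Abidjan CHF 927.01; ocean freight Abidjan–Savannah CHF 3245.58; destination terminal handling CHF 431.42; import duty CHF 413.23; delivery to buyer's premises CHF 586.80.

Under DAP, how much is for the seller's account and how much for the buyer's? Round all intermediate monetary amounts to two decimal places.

Seller: CHF 168620.48; buyer: CHF 413.23

DAP: the seller bears all costs to the named destination except import duty and clearance.
Seller's account: goods 163429.67 + inland to port 927.01 + freight 3245.58 + destination terminal 431.42 + delivery 586.80 = 168620.48
Buyer's account: duty 413.23 = 413.23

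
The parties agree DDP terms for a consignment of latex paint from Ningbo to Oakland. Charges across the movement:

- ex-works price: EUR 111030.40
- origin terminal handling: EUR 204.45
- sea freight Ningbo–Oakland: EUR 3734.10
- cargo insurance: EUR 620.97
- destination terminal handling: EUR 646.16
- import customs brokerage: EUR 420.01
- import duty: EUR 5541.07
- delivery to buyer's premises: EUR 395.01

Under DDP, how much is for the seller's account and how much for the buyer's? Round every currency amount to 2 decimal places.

Seller: EUR 122592.17; buyer: EUR 0.00

DDP: the seller bears all costs including import duty.
Seller's account: goods 111030.40 + origin terminal 204.45 + freight 3734.10 + insurance 620.97 + destination terminal 646.16 + brokerage 420.01 + duty 5541.07 + delivery 395.01 = 122592.17
Buyer's account: 0.00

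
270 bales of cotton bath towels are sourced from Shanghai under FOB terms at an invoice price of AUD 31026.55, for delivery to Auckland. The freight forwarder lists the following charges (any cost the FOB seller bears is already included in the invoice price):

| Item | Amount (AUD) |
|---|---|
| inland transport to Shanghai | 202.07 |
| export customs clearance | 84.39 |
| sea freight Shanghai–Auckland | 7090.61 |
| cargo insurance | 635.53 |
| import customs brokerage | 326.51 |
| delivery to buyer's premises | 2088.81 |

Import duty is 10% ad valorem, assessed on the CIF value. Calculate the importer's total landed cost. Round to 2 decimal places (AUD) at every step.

Total landed cost: AUD 45043.28

FOB: the seller bears costs until goods are on board at the origin port; the buyer bears freight, insurance and all costs thereafter.
Already in the invoice (seller's account under FOB): inland to port, export clearance — exclude.
CIF value = FOB price + freight + insurance = 31026.55 + 7090.61 + 635.53 = 38752.69
Import duty = 38752.69 × 10% = 3875.27
Buyer bears: freight 7090.61 + insurance 635.53 + brokerage 326.51 + delivery 2088.81 + duty 3875.27 = 14016.73
Landed cost = invoice 31026.55 + 14016.73 = 45043.28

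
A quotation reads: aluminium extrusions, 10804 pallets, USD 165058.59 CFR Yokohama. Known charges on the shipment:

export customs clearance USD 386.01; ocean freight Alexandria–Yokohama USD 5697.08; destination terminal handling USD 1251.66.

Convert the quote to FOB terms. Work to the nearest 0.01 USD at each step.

FOB price: USD 159361.51

Not relevant to the conversion: export clearance — on the seller under both CFR and FOB; already in the CFR price and stays in the FOB price. destination terminal — on the buyer under both terms; not part of either seller's price.
From CFR to FOB, the seller no longer bears: freight.
FOB price = 165058.59 − 5697.08 = 159361.51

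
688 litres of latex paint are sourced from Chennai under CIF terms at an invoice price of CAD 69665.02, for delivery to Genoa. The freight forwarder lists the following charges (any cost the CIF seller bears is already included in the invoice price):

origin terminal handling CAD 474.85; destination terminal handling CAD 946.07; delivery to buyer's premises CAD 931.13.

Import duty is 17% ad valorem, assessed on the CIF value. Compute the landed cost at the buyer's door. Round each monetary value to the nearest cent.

Total landed cost: CAD 83385.27

CIF: the seller pays costs through ocean freight and marine insurance to the destination port.
Already in the invoice (seller's account under CIF): origin terminal — exclude.
The CIF price already equals the CIF value: 69665.02
Import duty = 69665.02 × 17% = 11843.05
Buyer bears: destination terminal 946.07 + delivery 931.13 + duty 11843.05 = 13720.25
Landed cost = invoice 69665.02 + 13720.25 = 83385.27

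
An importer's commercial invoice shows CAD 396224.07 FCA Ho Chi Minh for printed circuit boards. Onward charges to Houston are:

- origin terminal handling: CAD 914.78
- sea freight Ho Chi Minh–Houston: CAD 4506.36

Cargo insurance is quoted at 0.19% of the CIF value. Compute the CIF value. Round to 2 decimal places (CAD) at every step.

Let C be the CIF value. C = FCA price + pre-shipment costs + freight + 0.19% × C
C − 0.19% × C = 396224.07 + 914.78 + 4506.36
0.9981 × C = 401645.21
C = 401645.21 / 0.9981 = 402409.79
Insurance premium = 0.19% × 402409.79 = 764.58

CIF value: CAD 402409.79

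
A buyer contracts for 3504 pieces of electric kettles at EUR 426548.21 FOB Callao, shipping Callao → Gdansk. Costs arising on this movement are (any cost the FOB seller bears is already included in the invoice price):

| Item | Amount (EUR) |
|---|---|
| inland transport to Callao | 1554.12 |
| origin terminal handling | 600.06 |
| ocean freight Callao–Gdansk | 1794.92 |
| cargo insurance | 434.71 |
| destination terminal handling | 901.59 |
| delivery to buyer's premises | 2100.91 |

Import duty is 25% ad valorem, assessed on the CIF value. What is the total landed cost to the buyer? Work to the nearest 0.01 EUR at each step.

Total landed cost: EUR 538974.80

FOB: the seller bears costs until goods are on board at the origin port; the buyer bears freight, insurance and all costs thereafter.
Already in the invoice (seller's account under FOB): inland to port, origin terminal — exclude.
CIF value = FOB price + freight + insurance = 426548.21 + 1794.92 + 434.71 = 428777.84
Import duty = 428777.84 × 25% = 107194.46
Buyer bears: freight 1794.92 + insurance 434.71 + destination terminal 901.59 + delivery 2100.91 + duty 107194.46 = 112426.59
Landed cost = invoice 426548.21 + 112426.59 = 538974.80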